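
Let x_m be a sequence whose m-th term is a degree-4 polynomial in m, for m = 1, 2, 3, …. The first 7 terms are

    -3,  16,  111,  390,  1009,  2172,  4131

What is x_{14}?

1st diffs: 19, 95, 279, 619, 1163, 1959.
2nd diffs: 76, 184, 340, 544, 796.
3rd diffs: 108, 156, 204, 252.
4th diffs: 48, 48, 48 (constant).
So x_m = 2m^4 - 2m^3 + 3m - 6.
Evaluating at m = 14 gives x_{14} = 71380.

71380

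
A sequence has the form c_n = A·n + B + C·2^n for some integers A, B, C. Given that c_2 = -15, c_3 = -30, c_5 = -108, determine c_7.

-402

At n = 2, 3, 5: 2A + B + 4C = -15; 3A + B + 8C = -30; 5A + B + 32C = -108.
Subtracting the first from the second: A + 4C = -15.
Subtracting the second from the third: 2A + 24C = -78.
Solving: C = -3, A = -3, then B = 3.
So c_n = -3·n + 3 + (-3)·2^n; at n=7 this is -402.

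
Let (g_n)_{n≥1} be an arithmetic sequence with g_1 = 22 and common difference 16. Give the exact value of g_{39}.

630

g_n = 22 + (n - 1)·16.
g_{39} = 22 + 38·16 = 630.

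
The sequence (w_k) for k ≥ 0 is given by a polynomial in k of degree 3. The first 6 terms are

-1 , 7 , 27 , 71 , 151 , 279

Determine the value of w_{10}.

1st diffs: 8, 20, 44, 80, 128.
2nd diffs: 12, 24, 36, 48.
3rd diffs: 12, 12, 12 (constant).
Newton forward-difference form: w_k = -1 + 8·C(k,1) + 12·C(k,2) + 12·C(k,3).
At k = 10: k = 10, so w_{10} = -1 + 80 + 540 + 1440 = 2059.

2059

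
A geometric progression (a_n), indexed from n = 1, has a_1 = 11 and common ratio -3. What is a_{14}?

a_n = 11·(-3)^(n-1).
a_{14} = 11·(-3)^13 = -17537553.

-17537553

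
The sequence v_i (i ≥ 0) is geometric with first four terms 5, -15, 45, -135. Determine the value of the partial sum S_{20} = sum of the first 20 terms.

-4358480500

Common ratio r = -3.
v_i = 5·(-3)^(i-0).
S = 5·((-3)^20 - 1)/(-3 - 1) = 5·(3486784401 - 1)/(-4) = -4358480500.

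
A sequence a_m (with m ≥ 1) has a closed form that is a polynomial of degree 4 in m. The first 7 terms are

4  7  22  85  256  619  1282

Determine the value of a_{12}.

14557

1st diffs: 3, 15, 63, 171, 363, 663.
2nd diffs: 12, 48, 108, 192, 300.
3rd diffs: 36, 60, 84, 108.
4th diffs: 24, 24, 24 (constant).
Newton forward-difference form: a_m = 4 + 3·C(m-1,1) + 12·C(m-1,2) + 36·C(m-1,3) + 24·C(m-1,4).
At m = 12: m-1 = 11, so a_{12} = 4 + 33 + 660 + 5940 + 7920 = 14557.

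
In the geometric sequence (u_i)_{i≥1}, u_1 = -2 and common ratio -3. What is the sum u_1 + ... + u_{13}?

u_i = (-2)·(-3)^(i-1).
S = (-2)·((-3)^13 - 1)/(-3 - 1) = (-2)·(-1594323 - 1)/(-4) = -797162.

-797162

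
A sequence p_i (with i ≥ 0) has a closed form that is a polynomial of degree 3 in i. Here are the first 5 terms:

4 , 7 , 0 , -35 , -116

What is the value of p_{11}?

1st diffs: 3, -7, -35, -81.
2nd diffs: -10, -28, -46.
3rd diffs: -18, -18 (constant).
So p_i = -3i^3 + 4i^2 + 2i + 4.
Evaluating at i = 11 gives p_{11} = -3483.

-3483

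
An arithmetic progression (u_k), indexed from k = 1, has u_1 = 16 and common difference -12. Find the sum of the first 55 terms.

u_k = 16 + (k - 1)·(-12).
u_{55} = -632; S = 55·(16 + (-632))/2 = -16940.

-16940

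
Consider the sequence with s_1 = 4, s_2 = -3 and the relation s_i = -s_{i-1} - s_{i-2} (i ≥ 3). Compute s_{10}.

Applying the relation repeatedly:
s_3 = -1  s_4 = 4  s_5 = -3  s_6 = -1  s_7 = 4  s_8 = -3  s_9 = -1  s_{10} = 4.

4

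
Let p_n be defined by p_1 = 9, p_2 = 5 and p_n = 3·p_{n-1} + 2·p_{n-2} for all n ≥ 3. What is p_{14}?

36176405

Step forward from the initial values:
p_3 = 33;  p_4 = 109;  p_5 = 393;  …;  p_{11} = 800769;  p_{12} = 2851981;  p_{13} = 10157481;  p_{14} = 36176405.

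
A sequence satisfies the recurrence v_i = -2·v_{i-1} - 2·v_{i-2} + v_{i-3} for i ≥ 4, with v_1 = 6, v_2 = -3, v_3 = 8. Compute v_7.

Step forward from the initial values:
v_4 = -4; v_5 = -11; v_6 = 38; v_7 = -58.

-58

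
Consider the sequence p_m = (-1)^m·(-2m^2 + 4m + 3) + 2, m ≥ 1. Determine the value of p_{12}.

-235

(-1)^12 = 1; -2m^2 + 4m + 3 at m=12 is -237; so p_{12} = -235.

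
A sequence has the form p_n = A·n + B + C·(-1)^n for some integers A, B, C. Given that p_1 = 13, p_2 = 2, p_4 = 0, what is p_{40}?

-36

At n = 1, 2, 4: A + B - C = 13; 2A + B + C = 2; 4A + B + C = 0.
Subtracting the first from the second: A + 2C = -11.
Subtracting the second from the third: 2A = -2.
Solving: C = -5, A = -1, then B = 9.
Hence p_{40} = -1·40 + 9 + (-5)·1 = -36.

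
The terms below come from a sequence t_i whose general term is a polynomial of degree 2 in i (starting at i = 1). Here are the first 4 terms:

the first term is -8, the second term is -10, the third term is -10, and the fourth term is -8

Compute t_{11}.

62

1st diffs: -2, 0, 2.
2nd diffs: 2, 2 (constant).
Newton forward-difference form: t_i = -8 + (-2)·C(i-1,1) + 2·C(i-1,2).
At i = 11: i-1 = 10, so t_{11} = -8 - 20 + 90 = 62.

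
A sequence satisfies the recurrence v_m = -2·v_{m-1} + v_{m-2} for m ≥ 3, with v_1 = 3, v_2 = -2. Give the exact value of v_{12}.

Compute successive terms:
v_3 = 7, v_4 = -16, v_5 = 39, v_6 = -94, v_7 = 227, v_8 = -548, v_9 = 1323, v_{10} = -3194, v_{11} = 7711, v_{12} = -18616.

-18616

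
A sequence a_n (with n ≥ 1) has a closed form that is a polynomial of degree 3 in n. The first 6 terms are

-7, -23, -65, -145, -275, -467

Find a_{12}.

1st diffs: -16, -42, -80, -130, -192.
2nd diffs: -26, -38, -50, -62.
3rd diffs: -12, -12, -12 (constant).
Newton forward-difference form: a_n = -7 + (-16)·C(n-1,1) + (-26)·C(n-1,2) + (-12)·C(n-1,3).
At n = 12: n-1 = 11, so a_{12} = -7 - 176 - 1430 - 1980 = -3593.

-3593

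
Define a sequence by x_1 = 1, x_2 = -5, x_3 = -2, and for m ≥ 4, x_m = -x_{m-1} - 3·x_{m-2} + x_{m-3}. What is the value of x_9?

-355

x_4 = 18; x_5 = -17; x_6 = -39; x_7 = 108; x_8 = -8; x_9 = -355.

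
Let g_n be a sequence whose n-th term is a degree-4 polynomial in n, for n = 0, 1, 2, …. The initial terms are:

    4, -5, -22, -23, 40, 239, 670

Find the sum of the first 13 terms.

45110

1st diffs: -9, -17, -1, 63, 199, 431.
2nd diffs: -8, 16, 64, 136, 232.
3rd diffs: 24, 48, 72, 96.
4th diffs: 24, 24, 24 (constant).
Newton forward-difference form: g_n = 4 + (-9)·C(n,1) + (-8)·C(n,2) + 24·C(n,3) + 24·C(n,4).
Continuing: …, 1453, 2732, 4675, 7474, …, g_{12} = 16528.
Summing n = 0..12 (13 terms) gives 45110.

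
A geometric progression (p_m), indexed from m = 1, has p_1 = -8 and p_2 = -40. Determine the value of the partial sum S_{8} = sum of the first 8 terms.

-781248

Common ratio r = 5.
p_m = (-8)·5^(m-1).
S = (-8)·(5^8 - 1)/(5 - 1) = (-8)·(390625 - 1)/(4) = -781248.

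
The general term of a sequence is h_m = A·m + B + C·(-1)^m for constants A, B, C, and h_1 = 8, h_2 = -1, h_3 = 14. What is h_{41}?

Plug in m = 1, 2, 3: A + B - C = 8; 2A + B + C = -1; 3A + B - C = 14.
Subtracting the first from the second: A + 2C = -9.
Subtracting the second from the third: A - 2C = 15.
Solving: C = -6, A = 3, then B = -1.
So h_m = 3·m + (-1) + (-6)·(-1)^m; at m=41 this is 128.

128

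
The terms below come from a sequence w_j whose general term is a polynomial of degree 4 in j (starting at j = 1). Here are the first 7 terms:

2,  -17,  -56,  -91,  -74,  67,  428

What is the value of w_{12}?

10573

1st diffs: -19, -39, -35, 17, 141, 361.
2nd diffs: -20, 4, 52, 124, 220.
3rd diffs: 24, 48, 72, 96.
4th diffs: 24, 24, 24 (constant).
Newton forward-difference form: w_j = 2 + (-19)·C(j-1,1) + (-20)·C(j-1,2) + 24·C(j-1,3) + 24·C(j-1,4).
At j = 12: j-1 = 11, so w_{12} = 2 - 209 - 1100 + 3960 + 7920 = 10573.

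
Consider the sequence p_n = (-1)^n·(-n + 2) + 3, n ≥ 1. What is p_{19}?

20

(-1)^19 = -1; -n + 2 at n=19 is -17; so p_{19} = 20.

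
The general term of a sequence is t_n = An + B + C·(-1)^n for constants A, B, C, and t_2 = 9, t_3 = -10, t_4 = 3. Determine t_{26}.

At n = 2, 3, 4: 2A + B + C = 9; 3A + B - C = -10; 4A + B + C = 3.
Subtracting the first from the second: A - 2C = -19.
Subtracting the second from the third: A + 2C = 13.
Solving: C = 8, A = -3, then B = 7.
Hence t_{26} = -3·26 + 7 + 8·1 = -63.

-63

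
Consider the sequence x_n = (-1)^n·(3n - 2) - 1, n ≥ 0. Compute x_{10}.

27

(-1)^10 = 1; 3n - 2 at n=10 is 28; so x_{10} = 27.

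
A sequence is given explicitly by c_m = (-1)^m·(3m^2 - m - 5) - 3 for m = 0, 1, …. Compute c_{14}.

(-1)^14 = 1; 3m^2 - m - 5 at m=14 is 569; so c_{14} = 566.

566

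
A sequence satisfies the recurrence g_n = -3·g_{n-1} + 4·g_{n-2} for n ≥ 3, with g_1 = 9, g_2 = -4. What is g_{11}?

g_3 = 48  g_4 = -160  g_5 = 672  g_6 = -2656  g_7 = 10656  g_8 = -42592  g_9 = 170400  g_{10} = -681568  g_{11} = 2726304.
(Characteristic roots are 1 and -4.)

2726304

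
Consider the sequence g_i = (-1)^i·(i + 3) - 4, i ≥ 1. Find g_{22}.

21

(-1)^22 = 1; i + 3 at i=22 is 25; so g_{22} = 21.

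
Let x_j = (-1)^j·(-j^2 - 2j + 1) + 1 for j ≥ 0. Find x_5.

(-1)^5 = -1; -j^2 - 2j + 1 at j=5 is -34; so x_5 = 35.

35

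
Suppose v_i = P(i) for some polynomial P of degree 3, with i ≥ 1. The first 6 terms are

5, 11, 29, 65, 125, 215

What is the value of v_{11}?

1st diffs: 6, 18, 36, 60, 90.
2nd diffs: 12, 18, 24, 30.
3rd diffs: 6, 6, 6 (constant).
Newton forward-difference form: v_i = 5 + 6·C(i-1,1) + 12·C(i-1,2) + 6·C(i-1,3).
At i = 11: i-1 = 10, so v_{11} = 5 + 60 + 540 + 720 = 1325.

1325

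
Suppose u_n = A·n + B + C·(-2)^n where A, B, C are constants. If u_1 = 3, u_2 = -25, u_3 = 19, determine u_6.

The three given values yield: A + B - 2C = 3; 2A + B + 4C = -25; 3A + B - 8C = 19.
Subtracting the first from the second: A + 6C = -28.
Subtracting the second from the third: A - 12C = 44.
Solving: C = -4, A = -4, then B = -1.
Hence u_6 = -4·6 + (-1) + (-4)·64 = -281.

-281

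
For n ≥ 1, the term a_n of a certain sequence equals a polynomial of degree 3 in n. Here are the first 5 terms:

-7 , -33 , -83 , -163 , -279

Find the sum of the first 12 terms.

-10050

1st diffs: -26, -50, -80, -116.
2nd diffs: -24, -30, -36.
3rd diffs: -6, -6 (constant).
Newton forward-difference form: a_n = -7 + (-26)·C(n-1,1) + (-24)·C(n-1,2) + (-6)·C(n-1,3).
Continuing: …, -437, -643, -903, -1223, …, a_{12} = -2603.
Summing n = 1..12 (12 terms) gives -10050.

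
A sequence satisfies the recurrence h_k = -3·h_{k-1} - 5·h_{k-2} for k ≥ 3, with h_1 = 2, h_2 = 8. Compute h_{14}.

-220312

Compute successive terms:
h_3 = -34;  h_4 = 62;  h_5 = -16;  …;  h_{11} = -21184;  h_{12} = 24362;  h_{13} = 32834;  h_{14} = -220312.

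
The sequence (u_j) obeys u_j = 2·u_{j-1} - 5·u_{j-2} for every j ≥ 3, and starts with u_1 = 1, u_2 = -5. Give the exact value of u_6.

Compute successive terms:
u_3 = -15; u_4 = -5; u_5 = 65; u_6 = 155.

155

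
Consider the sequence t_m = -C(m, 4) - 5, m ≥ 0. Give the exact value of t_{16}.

C(16, 4) = 1820, so t_{16} = -1825.

-1825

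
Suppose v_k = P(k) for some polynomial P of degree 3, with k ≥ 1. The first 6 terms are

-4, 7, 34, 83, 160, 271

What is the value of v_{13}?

1st diffs: 11, 27, 49, 77, 111.
2nd diffs: 16, 22, 28, 34.
3rd diffs: 6, 6, 6 (constant).
Newton forward-difference form: v_k = -4 + 11·C(k-1,1) + 16·C(k-1,2) + 6·C(k-1,3).
At k = 13: k-1 = 12, so v_{13} = -4 + 132 + 1056 + 1320 = 2504.

2504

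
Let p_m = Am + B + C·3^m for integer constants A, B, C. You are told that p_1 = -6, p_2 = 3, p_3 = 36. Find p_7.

4344

At m = 1, 2, 3: A + B + 3C = -6; 2A + B + 9C = 3; 3A + B + 27C = 36.
Subtracting the first from the second: A + 6C = 9.
Subtracting the second from the third: A + 18C = 33.
Solving: C = 2, A = -3, then B = -9.
So p_m = -3·m + (-9) + 2·3^m; at m=7 this is 4344.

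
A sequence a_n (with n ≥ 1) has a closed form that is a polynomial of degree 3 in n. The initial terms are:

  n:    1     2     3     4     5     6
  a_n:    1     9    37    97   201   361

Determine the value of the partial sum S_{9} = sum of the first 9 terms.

1st diffs: 8, 28, 60, 104, 160.
2nd diffs: 20, 32, 44, 56.
3rd diffs: 12, 12, 12 (constant).
Newton forward-difference form: a_n = 1 + 8·C(n-1,1) + 20·C(n-1,2) + 12·C(n-1,3).
Continuing: 589, 897, 1297.
Summing n = 1..9 (9 terms) gives 3489.

3489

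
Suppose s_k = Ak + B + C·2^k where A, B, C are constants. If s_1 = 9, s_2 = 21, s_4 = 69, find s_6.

225

Write the equations: A + B + 2C = 9; 2A + B + 4C = 21; 4A + B + 16C = 69.
Subtracting the first from the second: A + 2C = 12.
Subtracting the second from the third: 2A + 12C = 48.
Solving: C = 3, A = 6, then B = -3.
Hence s_6 = 6·6 + (-3) + 3·64 = 225.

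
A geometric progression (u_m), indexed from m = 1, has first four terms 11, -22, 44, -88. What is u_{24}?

Common ratio r = -2.
u_m = 11·(-2)^(m-1).
u_{24} = 11·(-2)^23 = -92274688.

-92274688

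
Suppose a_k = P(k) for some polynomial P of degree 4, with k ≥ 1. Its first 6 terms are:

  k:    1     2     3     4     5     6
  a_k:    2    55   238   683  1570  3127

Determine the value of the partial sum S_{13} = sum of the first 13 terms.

197496

1st diffs: 53, 183, 445, 887, 1557.
2nd diffs: 130, 262, 442, 670.
3rd diffs: 132, 180, 228.
4th diffs: 48, 48 (constant).
Newton forward-difference form: a_k = 2 + 53·C(k-1,1) + 130·C(k-1,2) + 132·C(k-1,3) + 48·C(k-1,4).
Continuing: …, 5630, 9403, 14818, 22295, …, a_{13} = 62018.
Summing k = 1..13 (13 terms) gives 197496.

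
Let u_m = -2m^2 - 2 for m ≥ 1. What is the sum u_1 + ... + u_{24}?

-9848

Over m = 1..24: Σm = 300, Σm² = 4900.
Total = (-2)·4900 + (-2)·24 = -9848.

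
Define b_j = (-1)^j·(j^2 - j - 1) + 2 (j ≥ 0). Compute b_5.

-17

(-1)^5 = -1; j^2 - j - 1 at j=5 is 19; so b_5 = -17.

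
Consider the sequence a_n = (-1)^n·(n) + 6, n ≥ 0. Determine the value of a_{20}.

(-1)^20 = 1; n at n=20 is 20; so a_{20} = 26.

26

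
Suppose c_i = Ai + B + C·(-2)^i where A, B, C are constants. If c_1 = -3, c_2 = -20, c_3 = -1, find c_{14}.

Plug in i = 1, 2, 3: A + B - 2C = -3; 2A + B + 4C = -20; 3A + B - 8C = -1.
Subtracting the first from the second: A + 6C = -17.
Subtracting the second from the third: A - 12C = 19.
Solving: C = -2, A = -5, then B = -2.
So c_i = -5·i + (-2) + (-2)·(-2)^i; at i=14 this is -32840.

-32840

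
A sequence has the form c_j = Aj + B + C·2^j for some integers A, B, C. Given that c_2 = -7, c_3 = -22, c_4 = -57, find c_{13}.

-40892

Write the equations: 2A + B + 4C = -7; 3A + B + 8C = -22; 4A + B + 16C = -57.
Subtracting the first from the second: A + 4C = -15.
Subtracting the second from the third: A + 8C = -35.
Solving: C = -5, A = 5, then B = 3.
Therefore c_{13} = 65 + 3 + (-5)·8192 = -40892.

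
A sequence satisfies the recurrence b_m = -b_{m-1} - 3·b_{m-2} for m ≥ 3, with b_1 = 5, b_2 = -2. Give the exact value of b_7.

Iterate the recurrence:
b_3 = -13  b_4 = 19  b_5 = 20  b_6 = -77  b_7 = 17.

17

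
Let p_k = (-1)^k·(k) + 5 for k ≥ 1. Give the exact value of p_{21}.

-16

(-1)^21 = -1; k at k=21 is 21; so p_{21} = -16.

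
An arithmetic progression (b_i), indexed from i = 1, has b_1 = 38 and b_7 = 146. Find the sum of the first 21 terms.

4578

Common difference d = (146 - 38) / (7 - 1) = 18.
b_i = 38 + (i - 1)·18.
b_{21} = 398; S = 21·(38 + 398)/2 = 4578.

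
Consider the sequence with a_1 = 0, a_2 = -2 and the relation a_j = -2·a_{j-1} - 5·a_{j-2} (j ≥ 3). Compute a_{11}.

a_3 = 4;  a_4 = 2;  a_5 = -24;  a_6 = 38;  a_7 = 44;  a_8 = -278;  a_9 = 336;  a_{10} = 718;  a_{11} = -3116.

-3116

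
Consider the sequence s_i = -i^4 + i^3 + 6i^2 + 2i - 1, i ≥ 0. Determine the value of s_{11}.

s_{11} = -1·11^4 + 1·11^3 + 6·11^2 + 2·11 - 1 = -12563.

-12563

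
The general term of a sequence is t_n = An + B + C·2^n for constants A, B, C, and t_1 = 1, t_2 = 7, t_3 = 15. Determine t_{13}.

8239

Plug in n = 1, 2, 3: A + B + 2C = 1; 2A + B + 4C = 7; 3A + B + 8C = 15.
Subtracting the first from the second: A + 2C = 6.
Subtracting the second from the third: A + 4C = 8.
Solving: C = 1, A = 4, then B = -5.
So t_n = 4·n + (-5) + 1·2^n; at n=13 this is 8239.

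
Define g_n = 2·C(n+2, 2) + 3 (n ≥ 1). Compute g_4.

C(6, 2) = 15, so g_4 = 33.

33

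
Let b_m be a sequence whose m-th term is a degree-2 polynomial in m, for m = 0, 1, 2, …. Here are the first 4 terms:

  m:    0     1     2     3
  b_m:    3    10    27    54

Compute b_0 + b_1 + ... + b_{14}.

5330

1st diffs: 7, 17, 27.
2nd diffs: 10, 10 (constant).
Newton forward-difference form: b_m = 3 + 7·C(m,1) + 10·C(m,2).
Continuing: …, 91, 138, 195, 262, …, b_{14} = 1011.
Summing m = 0..14 (15 terms) gives 5330.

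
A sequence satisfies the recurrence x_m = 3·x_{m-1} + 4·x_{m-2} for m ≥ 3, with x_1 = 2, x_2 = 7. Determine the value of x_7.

7373

Applying the relation repeatedly:
x_3 = 29; x_4 = 115; x_5 = 461; x_6 = 1843; x_7 = 7373.
(Characteristic roots are 4 and -1.)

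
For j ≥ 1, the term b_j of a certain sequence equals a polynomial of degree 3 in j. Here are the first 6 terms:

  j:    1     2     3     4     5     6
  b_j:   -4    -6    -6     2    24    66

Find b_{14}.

1842

1st diffs: -2, 0, 8, 22, 42.
2nd diffs: 2, 8, 14, 20.
3rd diffs: 6, 6, 6 (constant).
Newton forward-difference form: b_j = -4 + (-2)·C(j-1,1) + 2·C(j-1,2) + 6·C(j-1,3).
At j = 14: j-1 = 13, so b_{14} = -4 - 26 + 156 + 1716 = 1842.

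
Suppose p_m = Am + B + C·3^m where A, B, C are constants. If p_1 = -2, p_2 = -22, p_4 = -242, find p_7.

The three given values yield: A + B + 3C = -2; 2A + B + 9C = -22; 4A + B + 81C = -242.
Subtracting the first from the second: A + 6C = -20.
Subtracting the second from the third: 2A + 72C = -220.
Solving: C = -3, A = -2, then B = 9.
So p_m = -2·m + 9 + (-3)·3^m; at m=7 this is -6566.

-6566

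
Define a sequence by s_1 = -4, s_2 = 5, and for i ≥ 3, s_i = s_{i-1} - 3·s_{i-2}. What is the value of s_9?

-19

Compute successive terms:
s_3 = 17, s_4 = 2, s_5 = -49, s_6 = -55, s_7 = 92, s_8 = 257, s_9 = -19.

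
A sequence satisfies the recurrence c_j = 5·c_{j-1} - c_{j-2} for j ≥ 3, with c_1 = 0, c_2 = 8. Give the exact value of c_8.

Step forward from the initial values:
c_3 = 40  c_4 = 192  c_5 = 920  c_6 = 4408  c_7 = 21120  c_8 = 101192.

101192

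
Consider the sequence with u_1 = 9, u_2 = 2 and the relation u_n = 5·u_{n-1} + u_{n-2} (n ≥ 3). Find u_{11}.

Iterate the recurrence:
u_3 = 19;  u_4 = 97;  u_5 = 504;  u_6 = 2617;  u_7 = 13589;  u_8 = 70562;  u_9 = 366399;  u_{10} = 1902557;  u_{11} = 9879184.

9879184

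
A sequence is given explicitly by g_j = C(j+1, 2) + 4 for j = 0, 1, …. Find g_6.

25

C(7, 2) = 21, so g_6 = 25.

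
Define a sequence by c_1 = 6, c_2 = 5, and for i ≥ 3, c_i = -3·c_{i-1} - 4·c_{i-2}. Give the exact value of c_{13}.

-47559

Iterate the recurrence:
c_3 = -39; c_4 = 97; c_5 = -135; …; c_{10} = -1807; c_{11} = -5175; c_{12} = 22753; c_{13} = -47559.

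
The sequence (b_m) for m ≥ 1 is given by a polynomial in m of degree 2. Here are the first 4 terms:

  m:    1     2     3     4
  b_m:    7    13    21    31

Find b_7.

1st diffs: 6, 8, 10.
2nd diffs: 2, 2 (constant).
Newton forward-difference form: b_m = 7 + 6·C(m-1,1) + 2·C(m-1,2).
At m = 7: m-1 = 6, so b_7 = 7 + 36 + 30 = 73.

73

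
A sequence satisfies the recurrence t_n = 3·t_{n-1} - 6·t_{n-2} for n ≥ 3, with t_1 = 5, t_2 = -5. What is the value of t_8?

Compute successive terms:
t_3 = -45; t_4 = -105; t_5 = -45; t_6 = 495; t_7 = 1755; t_8 = 2295.

2295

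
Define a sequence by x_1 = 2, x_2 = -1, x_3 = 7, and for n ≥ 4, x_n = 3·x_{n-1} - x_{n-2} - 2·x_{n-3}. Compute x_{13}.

22348

Applying the relation repeatedly:
x_4 = 18  x_5 = 49  x_6 = 115  x_7 = 260  x_8 = 567  x_9 = 1211  x_{10} = 2546  x_{11} = 5293  x_{12} = 10911  x_{13} = 22348.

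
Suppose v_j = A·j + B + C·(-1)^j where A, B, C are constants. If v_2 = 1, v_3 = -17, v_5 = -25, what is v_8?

-23

Write the equations: 2A + B + C = 1; 3A + B - C = -17; 5A + B - C = -25.
Subtracting the first from the second: A - 2C = -18.
Subtracting the second from the third: 2A = -8.
Solving: C = 7, A = -4, then B = 2.
Therefore v_8 = -32 + 2 + 7·1 = -23.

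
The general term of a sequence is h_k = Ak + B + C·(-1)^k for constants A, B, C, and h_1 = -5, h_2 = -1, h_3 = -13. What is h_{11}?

At k = 1, 2, 3: A + B - C = -5; 2A + B + C = -1; 3A + B - C = -13.
Subtracting the first from the second: A + 2C = 4.
Subtracting the second from the third: A - 2C = -12.
Solving: C = 4, A = -4, then B = 3.
Hence h_{11} = -4·11 + 3 + 4·(-1) = -45.

-45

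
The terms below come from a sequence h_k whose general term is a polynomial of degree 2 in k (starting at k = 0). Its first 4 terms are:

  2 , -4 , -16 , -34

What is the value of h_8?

-214

1st diffs: -6, -12, -18.
2nd diffs: -6, -6 (constant).
Newton forward-difference form: h_k = 2 + (-6)·C(k,1) + (-6)·C(k,2).
At k = 8: k = 8, so h_8 = 2 - 48 - 168 = -214.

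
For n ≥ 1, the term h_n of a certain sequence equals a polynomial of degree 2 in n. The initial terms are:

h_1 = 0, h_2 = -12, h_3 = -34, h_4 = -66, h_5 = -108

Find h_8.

-294

1st diffs: -12, -22, -32, -42.
2nd diffs: -10, -10, -10 (constant).
Newton forward-difference form: h_n = (-12)·C(n-1,1) + (-10)·C(n-1,2).
At n = 8: n-1 = 7, so h_8 = -84 - 210 = -294.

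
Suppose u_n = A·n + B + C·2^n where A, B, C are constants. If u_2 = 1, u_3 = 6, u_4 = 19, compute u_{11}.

4062

At n = 2, 3, 4: 2A + B + 4C = 1; 3A + B + 8C = 6; 4A + B + 16C = 19.
Subtracting the first from the second: A + 4C = 5.
Subtracting the second from the third: A + 8C = 13.
Solving: C = 2, A = -3, then B = -1.
So u_n = -3·n + (-1) + 2·2^n; at n=11 this is 4062.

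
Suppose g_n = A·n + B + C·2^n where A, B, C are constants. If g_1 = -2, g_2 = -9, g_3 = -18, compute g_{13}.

Plug in n = 1, 2, 3: A + B + 2C = -2; 2A + B + 4C = -9; 3A + B + 8C = -18.
Subtracting the first from the second: A + 2C = -7.
Subtracting the second from the third: A + 4C = -9.
Solving: C = -1, A = -5, then B = 5.
So g_n = -5·n + 5 + (-1)·2^n; at n=13 this is -8252.

-8252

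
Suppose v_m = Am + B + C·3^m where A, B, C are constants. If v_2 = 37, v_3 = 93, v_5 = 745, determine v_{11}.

531469

Plug in m = 2, 3, 5: 2A + B + 9C = 37; 3A + B + 27C = 93; 5A + B + 243C = 745.
Subtracting the first from the second: A + 18C = 56.
Subtracting the second from the third: 2A + 216C = 652.
Solving: C = 3, A = 2, then B = 6.
So v_m = 2·m + 6 + 3·3^m; at m=11 this is 531469.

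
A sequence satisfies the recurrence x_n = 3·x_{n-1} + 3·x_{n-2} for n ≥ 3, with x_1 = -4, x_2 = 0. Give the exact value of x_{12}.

Step forward from the initial values:
x_3 = -12; x_4 = -36; x_5 = -144; x_6 = -540; x_7 = -2052; x_8 = -7776; x_9 = -29484; x_{10} = -111780; x_{11} = -423792; x_{12} = -1606716.

-1606716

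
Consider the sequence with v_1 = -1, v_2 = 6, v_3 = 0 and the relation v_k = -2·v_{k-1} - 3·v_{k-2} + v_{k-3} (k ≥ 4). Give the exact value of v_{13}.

1055

Iterate the recurrence:
v_4 = -19  v_5 = 44  v_6 = -31  v_7 = -89  v_8 = 315  v_9 = -394  v_{10} = -246  v_{11} = 1989  v_{12} = -3634  v_{13} = 1055.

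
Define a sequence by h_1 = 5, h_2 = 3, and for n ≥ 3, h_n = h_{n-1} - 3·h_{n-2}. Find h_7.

33

Iterate the recurrence:
h_3 = -12  h_4 = -21  h_5 = 15  h_6 = 78  h_7 = 33.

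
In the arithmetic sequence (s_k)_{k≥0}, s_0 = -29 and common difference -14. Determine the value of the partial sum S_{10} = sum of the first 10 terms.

-920

s_k = -29 + (k - 0)·(-14).
s_9 = -155; S = 10·(-29 + (-155))/2 = -920.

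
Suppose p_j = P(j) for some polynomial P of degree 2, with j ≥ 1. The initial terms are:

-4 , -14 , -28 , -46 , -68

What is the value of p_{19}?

1st diffs: -10, -14, -18, -22.
2nd diffs: -4, -4, -4 (constant).
Newton forward-difference form: p_j = -4 + (-10)·C(j-1,1) + (-4)·C(j-1,2).
At j = 19: j-1 = 18, so p_{19} = -4 - 180 - 612 = -796.

-796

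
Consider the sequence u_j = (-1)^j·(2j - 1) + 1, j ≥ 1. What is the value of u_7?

-12

(-1)^7 = -1; 2j - 1 at j=7 is 13; so u_7 = -12.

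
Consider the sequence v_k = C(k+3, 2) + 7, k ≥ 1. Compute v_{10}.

C(13, 2) = 78, so v_{10} = 85.

85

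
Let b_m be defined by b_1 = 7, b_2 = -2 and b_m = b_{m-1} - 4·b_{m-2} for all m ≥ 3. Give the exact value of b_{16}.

64394

Step forward from the initial values:
b_3 = -30; b_4 = -22; b_5 = 98; …; b_{13} = -27230; b_{14} = 14842; b_{15} = 123762; b_{16} = 64394.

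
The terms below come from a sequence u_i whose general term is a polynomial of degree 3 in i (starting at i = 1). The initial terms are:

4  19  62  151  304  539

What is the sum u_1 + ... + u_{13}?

1st diffs: 15, 43, 89, 153, 235.
2nd diffs: 28, 46, 64, 82.
3rd diffs: 18, 18, 18 (constant).
Newton forward-difference form: u_i = 4 + 15·C(i-1,1) + 28·C(i-1,2) + 18·C(i-1,3).
Continuing: …, 874, 1327, 1916, 2659, …, u_{13} = 5992.
Summing i = 1..13 (13 terms) gives 22100.

22100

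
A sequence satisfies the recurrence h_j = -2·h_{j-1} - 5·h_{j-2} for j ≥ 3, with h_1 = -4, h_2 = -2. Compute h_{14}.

-136762

Compute successive terms:
h_3 = 24, h_4 = -38, h_5 = -44, …, h_{11} = -10296, h_{12} = 33802, h_{13} = -16124, h_{14} = -136762.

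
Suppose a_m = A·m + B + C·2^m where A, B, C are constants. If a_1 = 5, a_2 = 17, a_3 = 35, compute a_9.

At m = 1, 2, 3: A + B + 2C = 5; 2A + B + 4C = 17; 3A + B + 8C = 35.
Subtracting the first from the second: A + 2C = 12.
Subtracting the second from the third: A + 4C = 18.
Solving: C = 3, A = 6, then B = -7.
So a_m = 6·m + (-7) + 3·2^m; at m=9 this is 1583.

1583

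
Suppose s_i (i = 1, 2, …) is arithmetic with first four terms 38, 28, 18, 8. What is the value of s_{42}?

Common difference d = -10.
s_i = 38 + (i - 1)·(-10).
s_{42} = 38 + 41·(-10) = -372.

-372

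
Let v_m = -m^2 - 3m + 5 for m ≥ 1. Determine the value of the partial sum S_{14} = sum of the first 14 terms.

-1260

Over m = 1..14: Σm = 105, Σm² = 1015.
Total = (-1)·1015 + (-3)·105 + (5)·14 = -1260.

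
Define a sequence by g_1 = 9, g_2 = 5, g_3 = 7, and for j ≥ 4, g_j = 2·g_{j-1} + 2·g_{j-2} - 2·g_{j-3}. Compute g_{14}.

Step forward from the initial values:
g_4 = 6; g_5 = 16; g_6 = 30; …; g_{11} = 2912; g_{12} = 7208; g_{13} = 17904; g_{14} = 44400.

44400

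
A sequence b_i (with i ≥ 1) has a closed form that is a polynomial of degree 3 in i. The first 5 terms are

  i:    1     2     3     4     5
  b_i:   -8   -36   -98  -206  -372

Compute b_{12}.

1st diffs: -28, -62, -108, -166.
2nd diffs: -34, -46, -58.
3rd diffs: -12, -12 (constant).
So b_i = -2i^3 - 5i^2 + i - 2.
Evaluating at i = 12 gives b_{12} = -4166.

-4166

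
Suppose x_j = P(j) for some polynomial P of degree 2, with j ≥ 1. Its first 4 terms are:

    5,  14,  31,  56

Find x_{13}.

1st diffs: 9, 17, 25.
2nd diffs: 8, 8 (constant).
Newton forward-difference form: x_j = 5 + 9·C(j-1,1) + 8·C(j-1,2).
At j = 13: j-1 = 12, so x_{13} = 5 + 108 + 528 = 641.

641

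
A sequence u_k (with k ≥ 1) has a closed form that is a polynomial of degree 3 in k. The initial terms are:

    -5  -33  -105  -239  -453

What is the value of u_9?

1st diffs: -28, -72, -134, -214.
2nd diffs: -44, -62, -80.
3rd diffs: -18, -18 (constant).
Newton forward-difference form: u_k = -5 + (-28)·C(k-1,1) + (-44)·C(k-1,2) + (-18)·C(k-1,3).
At k = 9: k-1 = 8, so u_9 = -5 - 224 - 1232 - 1008 = -2469.

-2469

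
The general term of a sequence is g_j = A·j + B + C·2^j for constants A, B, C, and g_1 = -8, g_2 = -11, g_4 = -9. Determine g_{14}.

16309

The three given values yield: A + B + 2C = -8; 2A + B + 4C = -11; 4A + B + 16C = -9.
Subtracting the first from the second: A + 2C = -3.
Subtracting the second from the third: 2A + 12C = 2.
Solving: C = 1, A = -5, then B = -5.
Therefore g_{14} = -70 + (-5) + 1·16384 = 16309.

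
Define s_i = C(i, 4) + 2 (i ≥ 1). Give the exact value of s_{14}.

1003

C(14, 4) = 1001, so s_{14} = 1003.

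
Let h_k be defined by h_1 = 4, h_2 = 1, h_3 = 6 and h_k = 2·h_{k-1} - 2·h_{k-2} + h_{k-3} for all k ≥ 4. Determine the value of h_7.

4

Iterate the recurrence:
h_4 = 14;  h_5 = 17;  h_6 = 12;  h_7 = 4.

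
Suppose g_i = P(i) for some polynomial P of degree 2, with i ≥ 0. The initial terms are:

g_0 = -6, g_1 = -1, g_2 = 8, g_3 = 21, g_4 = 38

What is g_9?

183

1st diffs: 5, 9, 13, 17.
2nd diffs: 4, 4, 4 (constant).
So g_i = 2i^2 + 3i - 6.
Evaluating at i = 9 gives g_9 = 183.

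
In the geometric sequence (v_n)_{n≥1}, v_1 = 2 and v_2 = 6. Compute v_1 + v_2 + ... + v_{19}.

1162261466

Common ratio r = 3.
v_n = 2·3^(n-1).
S = 2·(3^19 - 1)/(3 - 1) = 2·(1162261467 - 1)/(2) = 1162261466.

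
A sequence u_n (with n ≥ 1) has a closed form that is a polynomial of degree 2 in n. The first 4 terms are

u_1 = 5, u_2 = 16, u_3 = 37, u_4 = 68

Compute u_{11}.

1st diffs: 11, 21, 31.
2nd diffs: 10, 10 (constant).
Newton forward-difference form: u_n = 5 + 11·C(n-1,1) + 10·C(n-1,2).
At n = 11: n-1 = 10, so u_{11} = 5 + 110 + 450 = 565.

565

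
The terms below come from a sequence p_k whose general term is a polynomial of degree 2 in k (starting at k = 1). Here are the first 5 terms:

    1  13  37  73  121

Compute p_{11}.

1st diffs: 12, 24, 36, 48.
2nd diffs: 12, 12, 12 (constant).
So p_k = 6k^2 - 6k + 1.
Evaluating at k = 11 gives p_{11} = 661.

661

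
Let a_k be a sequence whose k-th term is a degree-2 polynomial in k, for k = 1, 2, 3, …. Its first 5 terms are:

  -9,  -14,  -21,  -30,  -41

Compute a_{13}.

-201

1st diffs: -5, -7, -9, -11.
2nd diffs: -2, -2, -2 (constant).
Newton forward-difference form: a_k = -9 + (-5)·C(k-1,1) + (-2)·C(k-1,2).
At k = 13: k-1 = 12, so a_{13} = -9 - 60 - 132 = -201.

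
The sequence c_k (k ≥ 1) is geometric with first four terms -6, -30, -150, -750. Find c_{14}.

Common ratio r = 5.
c_k = (-6)·5^(k-1).
c_{14} = (-6)·5^13 = -7324218750.

-7324218750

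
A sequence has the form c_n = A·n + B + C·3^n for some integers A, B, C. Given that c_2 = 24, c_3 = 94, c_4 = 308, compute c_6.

Write the equations: 2A + B + 9C = 24; 3A + B + 27C = 94; 4A + B + 81C = 308.
Subtracting the first from the second: A + 18C = 70.
Subtracting the second from the third: A + 54C = 214.
Solving: C = 4, A = -2, then B = -8.
Therefore c_6 = -12 + (-8) + 4·729 = 2896.

2896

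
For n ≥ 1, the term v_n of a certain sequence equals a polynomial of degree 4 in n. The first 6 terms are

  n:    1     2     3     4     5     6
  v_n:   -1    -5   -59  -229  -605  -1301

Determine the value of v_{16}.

-68101

1st diffs: -4, -54, -170, -376, -696.
2nd diffs: -50, -116, -206, -320.
3rd diffs: -66, -90, -114.
4th diffs: -24, -24 (constant).
So v_n = -n^4 - n^3 + 6n^2 - 5.
Evaluating at n = 16 gives v_{16} = -68101.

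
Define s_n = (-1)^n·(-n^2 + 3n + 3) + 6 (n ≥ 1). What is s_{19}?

(-1)^19 = -1; -n^2 + 3n + 3 at n=19 is -301; so s_{19} = 307.

307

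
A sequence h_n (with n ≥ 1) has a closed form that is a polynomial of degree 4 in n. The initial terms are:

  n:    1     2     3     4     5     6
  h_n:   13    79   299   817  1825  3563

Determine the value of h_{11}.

34963

1st diffs: 66, 220, 518, 1008, 1738.
2nd diffs: 154, 298, 490, 730.
3rd diffs: 144, 192, 240.
4th diffs: 48, 48 (constant).
Newton forward-difference form: h_n = 13 + 66·C(n-1,1) + 154·C(n-1,2) + 144·C(n-1,3) + 48·C(n-1,4).
At n = 11: n-1 = 10, so h_{11} = 13 + 660 + 6930 + 17280 + 10080 = 34963.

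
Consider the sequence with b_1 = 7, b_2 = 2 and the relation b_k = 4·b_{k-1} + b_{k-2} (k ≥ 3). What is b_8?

Compute successive terms:
b_3 = 15;  b_4 = 62;  b_5 = 263;  b_6 = 1114;  b_7 = 4719;  b_8 = 19990.

19990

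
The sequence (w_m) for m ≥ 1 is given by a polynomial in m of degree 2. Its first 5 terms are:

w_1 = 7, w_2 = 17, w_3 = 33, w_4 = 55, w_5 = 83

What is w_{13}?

523

1st diffs: 10, 16, 22, 28.
2nd diffs: 6, 6, 6 (constant).
Newton forward-difference form: w_m = 7 + 10·C(m-1,1) + 6·C(m-1,2).
At m = 13: m-1 = 12, so w_{13} = 7 + 120 + 396 = 523.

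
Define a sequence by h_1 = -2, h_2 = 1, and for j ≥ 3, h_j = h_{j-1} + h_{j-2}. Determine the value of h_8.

Applying the relation repeatedly:
h_3 = -1; h_4 = 0; h_5 = -1; h_6 = -1; h_7 = -2; h_8 = -3.

-3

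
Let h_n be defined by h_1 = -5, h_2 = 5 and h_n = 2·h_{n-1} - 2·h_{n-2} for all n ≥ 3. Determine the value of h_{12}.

Applying the relation repeatedly:
h_3 = 20  h_4 = 30  h_5 = 20  h_6 = -20  h_7 = -80  h_8 = -120  h_9 = -80  h_{10} = 80  h_{11} = 320  h_{12} = 480.

480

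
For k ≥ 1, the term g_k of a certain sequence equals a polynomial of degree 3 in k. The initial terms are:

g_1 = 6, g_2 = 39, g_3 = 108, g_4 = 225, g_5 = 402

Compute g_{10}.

2607

1st diffs: 33, 69, 117, 177.
2nd diffs: 36, 48, 60.
3rd diffs: 12, 12 (constant).
Newton forward-difference form: g_k = 6 + 33·C(k-1,1) + 36·C(k-1,2) + 12·C(k-1,3).
At k = 10: k-1 = 9, so g_{10} = 6 + 297 + 1296 + 1008 = 2607.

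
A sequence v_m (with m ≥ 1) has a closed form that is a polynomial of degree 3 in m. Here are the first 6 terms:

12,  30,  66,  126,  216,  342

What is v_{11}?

1722

1st diffs: 18, 36, 60, 90, 126.
2nd diffs: 18, 24, 30, 36.
3rd diffs: 6, 6, 6 (constant).
So v_m = m^3 + 3m^2 + 2m + 6.
Evaluating at m = 11 gives v_{11} = 1722.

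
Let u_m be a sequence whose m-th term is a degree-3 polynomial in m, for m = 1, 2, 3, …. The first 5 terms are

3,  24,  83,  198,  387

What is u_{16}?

1st diffs: 21, 59, 115, 189.
2nd diffs: 38, 56, 74.
3rd diffs: 18, 18 (constant).
Newton forward-difference form: u_m = 3 + 21·C(m-1,1) + 38·C(m-1,2) + 18·C(m-1,3).
At m = 16: m-1 = 15, so u_{16} = 3 + 315 + 3990 + 8190 = 12498.

12498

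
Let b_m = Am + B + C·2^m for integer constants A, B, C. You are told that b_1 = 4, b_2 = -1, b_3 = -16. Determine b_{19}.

-2621336

Plug in m = 1, 2, 3: A + B + 2C = 4; 2A + B + 4C = -1; 3A + B + 8C = -16.
Subtracting the first from the second: A + 2C = -5.
Subtracting the second from the third: A + 4C = -15.
Solving: C = -5, A = 5, then B = 9.
Hence b_{19} = 5·19 + 9 + (-5)·524288 = -2621336.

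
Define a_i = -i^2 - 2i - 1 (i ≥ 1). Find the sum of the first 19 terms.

Over i = 1..19: Σi = 190, Σi² = 2470.
Total = (-1)·2470 + (-2)·190 + (-1)·19 = -2869.

-2869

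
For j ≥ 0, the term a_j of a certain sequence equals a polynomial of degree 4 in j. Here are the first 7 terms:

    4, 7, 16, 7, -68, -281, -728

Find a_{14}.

1st diffs: 3, 9, -9, -75, -213, -447.
2nd diffs: 6, -18, -66, -138, -234.
3rd diffs: -24, -48, -72, -96.
4th diffs: -24, -24, -24 (constant).
Newton forward-difference form: a_j = 4 + 3·C(j,1) + 6·C(j,2) + (-24)·C(j,3) + (-24)·C(j,4).
At j = 14: j = 14, so a_{14} = 4 + 42 + 546 - 8736 - 24024 = -32168.

-32168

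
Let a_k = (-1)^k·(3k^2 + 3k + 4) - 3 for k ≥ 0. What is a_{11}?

-403

(-1)^11 = -1; 3k^2 + 3k + 4 at k=11 is 400; so a_{11} = -403.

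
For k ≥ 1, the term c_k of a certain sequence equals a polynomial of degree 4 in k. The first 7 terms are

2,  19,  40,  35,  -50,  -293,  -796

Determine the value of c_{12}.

-12461

1st diffs: 17, 21, -5, -85, -243, -503.
2nd diffs: 4, -26, -80, -158, -260.
3rd diffs: -30, -54, -78, -102.
4th diffs: -24, -24, -24 (constant).
Newton forward-difference form: c_k = 2 + 17·C(k-1,1) + 4·C(k-1,2) + (-30)·C(k-1,3) + (-24)·C(k-1,4).
At k = 12: k-1 = 11, so c_{12} = 2 + 187 + 220 - 4950 - 7920 = -12461.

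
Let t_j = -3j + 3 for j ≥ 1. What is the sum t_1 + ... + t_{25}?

-900

Over j = 1..25: Σj = 325.
Total = (-3)·325 + (3)·25 = -900.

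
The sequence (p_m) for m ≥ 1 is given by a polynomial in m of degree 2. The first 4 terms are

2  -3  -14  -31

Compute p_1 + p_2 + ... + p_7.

1st diffs: -5, -11, -17.
2nd diffs: -6, -6 (constant).
Newton forward-difference form: p_m = 2 + (-5)·C(m-1,1) + (-6)·C(m-1,2).
Continuing: -54, -83, -118.
Summing m = 1..7 (7 terms) gives -301.

-301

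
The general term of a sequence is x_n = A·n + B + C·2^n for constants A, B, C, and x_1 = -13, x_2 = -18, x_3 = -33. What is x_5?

-143

Write the equations: A + B + 2C = -13; 2A + B + 4C = -18; 3A + B + 8C = -33.
Subtracting the first from the second: A + 2C = -5.
Subtracting the second from the third: A + 4C = -15.
Solving: C = -5, A = 5, then B = -8.
So x_n = 5·n + (-8) + (-5)·2^n; at n=5 this is -143.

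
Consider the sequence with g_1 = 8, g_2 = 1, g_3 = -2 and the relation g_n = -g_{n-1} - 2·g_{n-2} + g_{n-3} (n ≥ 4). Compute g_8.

g_4 = 8  g_5 = -3  g_6 = -15  g_7 = 29  g_8 = -2.

-2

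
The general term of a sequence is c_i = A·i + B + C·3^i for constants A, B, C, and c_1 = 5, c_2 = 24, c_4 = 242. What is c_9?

Write the equations: A + B + 3C = 5; 2A + B + 9C = 24; 4A + B + 81C = 242.
Subtracting the first from the second: A + 6C = 19.
Subtracting the second from the third: 2A + 72C = 218.
Solving: C = 3, A = 1, then B = -5.
So c_i = 1·i + (-5) + 3·3^i; at i=9 this is 59053.

59053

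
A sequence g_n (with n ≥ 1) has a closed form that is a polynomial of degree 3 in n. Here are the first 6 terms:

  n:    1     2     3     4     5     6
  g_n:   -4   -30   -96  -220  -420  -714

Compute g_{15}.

1st diffs: -26, -66, -124, -200, -294.
2nd diffs: -40, -58, -76, -94.
3rd diffs: -18, -18, -18 (constant).
Newton forward-difference form: g_n = -4 + (-26)·C(n-1,1) + (-40)·C(n-1,2) + (-18)·C(n-1,3).
At n = 15: n-1 = 14, so g_{15} = -4 - 364 - 3640 - 6552 = -10560.

-10560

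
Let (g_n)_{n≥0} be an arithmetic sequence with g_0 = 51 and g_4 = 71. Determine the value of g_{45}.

276

Common difference d = (71 - 51) / (4 - 0) = 5.
g_n = 51 + (n - 0)·5.
g_{45} = 51 + 45·5 = 276.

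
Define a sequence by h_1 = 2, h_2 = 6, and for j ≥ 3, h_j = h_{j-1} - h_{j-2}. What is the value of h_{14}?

6

Step forward from the initial values:
h_3 = 4, h_4 = -2, h_5 = -6, …, h_{11} = -6, h_{12} = -4, h_{13} = 2, h_{14} = 6.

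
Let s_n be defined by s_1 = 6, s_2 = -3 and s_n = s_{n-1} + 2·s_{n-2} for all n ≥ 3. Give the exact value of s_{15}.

16389

Compute successive terms:
s_3 = 9;  s_4 = 3;  s_5 = 21;  …;  s_{12} = 2043;  s_{13} = 4101;  s_{14} = 8187;  s_{15} = 16389.
(Characteristic roots are 2 and -1.)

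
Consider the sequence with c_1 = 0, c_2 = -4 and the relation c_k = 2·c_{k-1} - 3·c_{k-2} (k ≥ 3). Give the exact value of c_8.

c_3 = -8  c_4 = -4  c_5 = 16  c_6 = 44  c_7 = 40  c_8 = -52.

-52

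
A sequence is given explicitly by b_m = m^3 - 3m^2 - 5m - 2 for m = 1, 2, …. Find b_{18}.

b_{18} = 1·18^3 - 3·18^2 - 5·18 - 2 = 4768.

4768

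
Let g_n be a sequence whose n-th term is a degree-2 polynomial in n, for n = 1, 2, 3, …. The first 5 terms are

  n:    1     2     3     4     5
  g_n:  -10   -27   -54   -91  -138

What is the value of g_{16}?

-1315

1st diffs: -17, -27, -37, -47.
2nd diffs: -10, -10, -10 (constant).
Newton forward-difference form: g_n = -10 + (-17)·C(n-1,1) + (-10)·C(n-1,2).
At n = 16: n-1 = 15, so g_{16} = -10 - 255 - 1050 = -1315.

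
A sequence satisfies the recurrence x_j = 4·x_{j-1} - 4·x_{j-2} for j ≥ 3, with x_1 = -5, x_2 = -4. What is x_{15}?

Iterate the recurrence:
x_3 = 4  x_4 = 32  x_5 = 112  …  x_{12} = 57344  x_{13} = 126976  x_{14} = 278528  x_{15} = 606208.
(Characteristic roots are 2 and 2.)

606208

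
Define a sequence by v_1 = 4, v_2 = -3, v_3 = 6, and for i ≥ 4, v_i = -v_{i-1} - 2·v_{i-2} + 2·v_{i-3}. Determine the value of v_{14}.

v_4 = 8;  v_5 = -26;  v_6 = 22;  …;  v_{11} = -754;  v_{12} = 378;  v_{13} = 1694;  v_{14} = -3958.

-3958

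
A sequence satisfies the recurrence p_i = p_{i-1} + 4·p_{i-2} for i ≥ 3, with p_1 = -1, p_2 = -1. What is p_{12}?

-19305

Step forward from the initial values:
p_3 = -5  p_4 = -9  p_5 = -29  p_6 = -65  p_7 = -181  p_8 = -441  p_9 = -1165  p_{10} = -2929  p_{11} = -7589  p_{12} = -19305.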